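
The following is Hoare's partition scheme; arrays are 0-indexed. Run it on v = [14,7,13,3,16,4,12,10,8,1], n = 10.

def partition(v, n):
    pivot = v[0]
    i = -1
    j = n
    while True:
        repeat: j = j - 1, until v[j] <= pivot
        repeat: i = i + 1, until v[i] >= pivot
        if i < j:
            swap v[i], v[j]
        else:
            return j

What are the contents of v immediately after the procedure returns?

pivot = v[0] = 14; i = -1, j = 10
j→9 (v[9]=1≤14), i→0 (v[0]=14≥14); i<j, swap → [1,7,13,3,16,4,12,10,8,14]
j→8 (v[8]=8≤14), i→4 (v[4]=16≥14); i<j, swap → [1,7,13,3,8,4,12,10,16,14]
j→7, i→8; i≥j, return j=7. v = [1,7,13,3,8,4,12,10,16,14]

[1,7,13,3,8,4,12,10,16,14]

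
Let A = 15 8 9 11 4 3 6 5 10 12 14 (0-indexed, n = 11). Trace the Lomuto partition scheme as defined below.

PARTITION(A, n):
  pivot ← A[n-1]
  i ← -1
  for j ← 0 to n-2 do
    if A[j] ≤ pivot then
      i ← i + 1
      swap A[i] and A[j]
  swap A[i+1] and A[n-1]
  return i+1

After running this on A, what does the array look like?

8 9 11 4 3 6 5 10 12 14 15

pivot = A[10] = 14; i = -1
j=0: A[0]=15 > 14 → no swap
j=1: A[1]=8 ≤ 14 → i=0, swap A[0],A[1] → 8 15 9 11 4 3 6 5 10 12 14
j=2: A[2]=9 ≤ 14 → i=1, swap A[1],A[2] → 8 9 15 11 4 3 6 5 10 12 14
j=3: A[3]=11 ≤ 14 → i=2, swap A[2],A[3] → 8 9 11 15 4 3 6 5 10 12 14
j=4: A[4]=4 ≤ 14 → i=3, swap A[3],A[4] → 8 9 11 4 15 3 6 5 10 12 14
j=5: A[5]=3 ≤ 14 → i=4, swap A[4],A[5] → 8 9 11 4 3 15 6 5 10 12 14
j=6: A[6]=6 ≤ 14 → i=5, swap A[5],A[6] → 8 9 11 4 3 6 15 5 10 12 14
j=7: A[7]=5 ≤ 14 → i=6, swap A[6],A[7] → 8 9 11 4 3 6 5 15 10 12 14
j=8: A[8]=10 ≤ 14 → i=7, swap A[7],A[8] → 8 9 11 4 3 6 5 10 15 12 14
j=9: A[9]=12 ≤ 14 → i=8, swap A[8],A[9] → 8 9 11 4 3 6 5 10 12 15 14
final swap A[9],A[10] → 8 9 11 4 3 6 5 10 12 14 15; return 9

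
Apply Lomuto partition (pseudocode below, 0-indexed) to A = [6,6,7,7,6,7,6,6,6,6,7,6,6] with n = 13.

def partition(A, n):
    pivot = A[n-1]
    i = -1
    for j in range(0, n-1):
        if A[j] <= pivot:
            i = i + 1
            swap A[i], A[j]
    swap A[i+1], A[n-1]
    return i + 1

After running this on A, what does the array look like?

[6,6,6,6,6,6,6,6,6,7,7,7,7]

pivot=6, i=-1
j=0: 6≤6, i=0, swap(0,0) ⇒ [6,6,7,7,6,7,6,6,6,6,7,6,6]
j=1: 6≤6, i=1, swap(1,1) ⇒ [6,6,7,7,6,7,6,6,6,6,7,6,6]
j=2: 7>6, skip
j=3: 7>6, skip
j=4: 6≤6, i=2, swap(2,4) ⇒ [6,6,6,7,7,7,6,6,6,6,7,6,6]
j=5: 7>6, skip
j=6: 6≤6, i=3, swap(3,6) ⇒ [6,6,6,6,7,7,7,6,6,6,7,6,6]
j=7: 6≤6, i=4, swap(4,7) ⇒ [6,6,6,6,6,7,7,7,6,6,7,6,6]
j=8: 6≤6, i=5, swap(5,8) ⇒ [6,6,6,6,6,6,7,7,7,6,7,6,6]
j=9: 6≤6, i=6, swap(6,9) ⇒ [6,6,6,6,6,6,6,7,7,7,7,6,6]
j=10: 7>6, skip
j=11: 6≤6, i=7, swap(7,11) ⇒ [6,6,6,6,6,6,6,6,7,7,7,7,6]
swap(8,12) ⇒ [6,6,6,6,6,6,6,6,6,7,7,7,7]; return 8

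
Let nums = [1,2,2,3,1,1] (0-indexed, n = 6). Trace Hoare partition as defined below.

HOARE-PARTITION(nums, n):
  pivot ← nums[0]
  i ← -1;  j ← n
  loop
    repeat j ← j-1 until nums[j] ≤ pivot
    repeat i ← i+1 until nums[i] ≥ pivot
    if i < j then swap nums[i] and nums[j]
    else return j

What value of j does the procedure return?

pivot=1
j stops at 5 (1), i stops at 0 (1); swap ⇒ [1,2,2,3,1,1]
j stops at 4 (1), i stops at 1 (2); swap ⇒ [1,1,2,3,2,1]
j stops at 1, i stops at 2; i≥j ⇒ return 1. nums=[1,1,2,3,2,1]

1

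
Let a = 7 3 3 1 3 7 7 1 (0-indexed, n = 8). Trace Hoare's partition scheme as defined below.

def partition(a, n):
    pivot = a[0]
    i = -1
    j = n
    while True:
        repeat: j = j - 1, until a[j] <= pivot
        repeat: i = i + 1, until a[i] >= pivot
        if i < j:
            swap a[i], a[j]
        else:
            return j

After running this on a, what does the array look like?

1 3 3 1 3 7 7 7

pivot = a[0] = 7; i = -1, j = 8
j→7 (a[7]=1≤7), i→0 (a[0]=7≥7); i<j, swap → 1 3 3 1 3 7 7 7
j→6 (a[6]=7≤7), i→5 (a[5]=7≥7); i<j, swap → 1 3 3 1 3 7 7 7
j→5, i→6; i≥j, return j=5. a = 1 3 3 1 3 7 7 7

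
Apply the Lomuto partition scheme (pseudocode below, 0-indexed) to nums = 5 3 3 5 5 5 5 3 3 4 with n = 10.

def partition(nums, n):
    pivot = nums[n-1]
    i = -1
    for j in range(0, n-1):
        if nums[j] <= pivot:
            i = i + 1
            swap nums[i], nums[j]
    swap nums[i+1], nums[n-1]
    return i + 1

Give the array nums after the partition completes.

3 3 3 3 4 5 5 5 5 5

pivot = nums[9] = 4; i = -1
j=0: nums[0]=5 > 4 → no swap
j=1: nums[1]=3 ≤ 4 → i=0, swap nums[0],nums[1] → 3 5 3 5 5 5 5 3 3 4
j=2: nums[2]=3 ≤ 4 → i=1, swap nums[1],nums[2] → 3 3 5 5 5 5 5 3 3 4
j=3: nums[3]=5 > 4 → no swap
j=4: nums[4]=5 > 4 → no swap
j=5: nums[5]=5 > 4 → no swap
j=6: nums[6]=5 > 4 → no swap
j=7: nums[7]=3 ≤ 4 → i=2, swap nums[2],nums[7] → 3 3 3 5 5 5 5 5 3 4
j=8: nums[8]=3 ≤ 4 → i=3, swap nums[3],nums[8] → 3 3 3 3 5 5 5 5 5 4
final swap nums[4],nums[9] → 3 3 3 3 4 5 5 5 5 5; return 4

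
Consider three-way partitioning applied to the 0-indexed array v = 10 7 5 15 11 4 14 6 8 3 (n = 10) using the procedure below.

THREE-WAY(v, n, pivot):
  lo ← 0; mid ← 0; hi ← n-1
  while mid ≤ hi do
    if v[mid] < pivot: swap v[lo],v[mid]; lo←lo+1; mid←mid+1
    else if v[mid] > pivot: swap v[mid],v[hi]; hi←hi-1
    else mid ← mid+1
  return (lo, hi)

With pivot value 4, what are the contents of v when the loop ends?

lo=0 mid=0 hi=9
10>4: swap(0,9), hi=8 ⇒ 3 7 5 15 11 4 14 6 8 10
3<4: swap(0,0), lo=1 mid=1 ⇒ 3 7 5 15 11 4 14 6 8 10
7>4: swap(1,8), hi=7 ⇒ 3 8 5 15 11 4 14 6 7 10
8>4: swap(1,7), hi=6 ⇒ 3 6 5 15 11 4 14 8 7 10
6>4: swap(1,6), hi=5 ⇒ 3 14 5 15 11 4 6 8 7 10
14>4: swap(1,5), hi=4 ⇒ 3 4 5 15 11 14 6 8 7 10
4=4: mid=2
5>4: swap(2,4), hi=3 ⇒ 3 4 11 15 5 14 6 8 7 10
11>4: swap(2,3), hi=2 ⇒ 3 4 15 11 5 14 6 8 7 10
15>4: swap(2,2), hi=1 ⇒ 3 4 15 11 5 14 6 8 7 10
done. lo=1 hi=1; v=3 4 15 11 5 14 6 8 7 10

3 4 15 11 5 14 6 8 7 10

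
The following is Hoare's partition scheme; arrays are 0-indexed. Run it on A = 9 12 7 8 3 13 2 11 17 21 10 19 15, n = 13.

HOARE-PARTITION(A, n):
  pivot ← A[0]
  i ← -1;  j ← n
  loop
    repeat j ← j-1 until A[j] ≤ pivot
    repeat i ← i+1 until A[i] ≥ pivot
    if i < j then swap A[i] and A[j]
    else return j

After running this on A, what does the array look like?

pivot=9
j stops at 6 (2), i stops at 0 (9); swap ⇒ 2 12 7 8 3 13 9 11 17 21 10 19 15
j stops at 4 (3), i stops at 1 (12); swap ⇒ 2 3 7 8 12 13 9 11 17 21 10 19 15
j stops at 3, i stops at 4; i≥j ⇒ return 3. A=2 3 7 8 12 13 9 11 17 21 10 19 15

2 3 7 8 12 13 9 11 17 21 10 19 15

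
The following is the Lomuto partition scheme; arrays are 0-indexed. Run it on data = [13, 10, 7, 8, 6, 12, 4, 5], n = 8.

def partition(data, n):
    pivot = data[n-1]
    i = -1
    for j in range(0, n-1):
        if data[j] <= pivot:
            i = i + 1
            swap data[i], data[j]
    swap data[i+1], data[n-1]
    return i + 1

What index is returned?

pivot = data[7] = 5; i = -1
j=0: data[0]=13 > 5 → no swap
j=1: data[1]=10 > 5 → no swap
j=2: data[2]=7 > 5 → no swap
j=3: data[3]=8 > 5 → no swap
j=4: data[4]=6 > 5 → no swap
j=5: data[5]=12 > 5 → no swap
j=6: data[6]=4 ≤ 5 → i=0, swap data[0],data[6] → [4, 10, 7, 8, 6, 12, 13, 5]
final swap data[1],data[7] → [4, 5, 7, 8, 6, 12, 13, 10]; return 1

1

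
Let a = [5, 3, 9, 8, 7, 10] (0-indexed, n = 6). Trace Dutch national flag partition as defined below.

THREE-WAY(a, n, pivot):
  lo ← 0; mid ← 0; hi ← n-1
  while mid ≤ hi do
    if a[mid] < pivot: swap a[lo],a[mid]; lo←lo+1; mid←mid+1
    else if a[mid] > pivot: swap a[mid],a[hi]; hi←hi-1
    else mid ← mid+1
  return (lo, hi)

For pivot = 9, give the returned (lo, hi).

lo=0 mid=0 hi=5
5<9: swap(0,0), lo=1 mid=1 ⇒ [5, 3, 9, 8, 7, 10]
3<9: swap(1,1), lo=2 mid=2 ⇒ [5, 3, 9, 8, 7, 10]
9=9: mid=3
8<9: swap(2,3), lo=3 mid=4 ⇒ [5, 3, 8, 9, 7, 10]
7<9: swap(3,4), lo=4 mid=5 ⇒ [5, 3, 8, 7, 9, 10]
10>9: swap(5,5), hi=4 ⇒ [5, 3, 8, 7, 9, 10]
done. lo=4 hi=4; a=[5, 3, 8, 7, 9, 10]

(4, 4)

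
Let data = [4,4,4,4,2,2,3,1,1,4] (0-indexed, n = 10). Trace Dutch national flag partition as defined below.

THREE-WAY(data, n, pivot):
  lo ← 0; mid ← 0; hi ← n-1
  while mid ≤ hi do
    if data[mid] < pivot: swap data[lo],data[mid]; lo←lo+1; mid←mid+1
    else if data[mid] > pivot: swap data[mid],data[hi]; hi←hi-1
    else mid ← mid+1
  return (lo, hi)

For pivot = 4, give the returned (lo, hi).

(5, 9)

lo=0 mid=0 hi=9
4=4: mid=1
4=4: mid=2
4=4: mid=3
4=4: mid=4
2<4: swap(0,4), lo=1 mid=5 ⇒ [2,4,4,4,4,2,3,1,1,4]
2<4: swap(1,5), lo=2 mid=6 ⇒ [2,2,4,4,4,4,3,1,1,4]
3<4: swap(2,6), lo=3 mid=7 ⇒ [2,2,3,4,4,4,4,1,1,4]
1<4: swap(3,7), lo=4 mid=8 ⇒ [2,2,3,1,4,4,4,4,1,4]
1<4: swap(4,8), lo=5 mid=9 ⇒ [2,2,3,1,1,4,4,4,4,4]
4=4: mid=10
done. lo=5 hi=9; data=[2,2,3,1,1,4,4,4,4,4]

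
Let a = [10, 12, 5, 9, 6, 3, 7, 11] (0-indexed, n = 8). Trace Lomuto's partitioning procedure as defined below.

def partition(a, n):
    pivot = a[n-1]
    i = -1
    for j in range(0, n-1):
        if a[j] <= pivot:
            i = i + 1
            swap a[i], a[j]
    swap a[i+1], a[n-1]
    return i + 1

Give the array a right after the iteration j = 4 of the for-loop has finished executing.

pivot=11, i=-1
j=0: 10≤11, i=0, swap(0,0) ⇒ [10, 12, 5, 9, 6, 3, 7, 11]
j=1: 12>11, skip
j=2: 5≤11, i=1, swap(1,2) ⇒ [10, 5, 12, 9, 6, 3, 7, 11]
j=3: 9≤11, i=2, swap(2,3) ⇒ [10, 5, 9, 12, 6, 3, 7, 11]
j=4: 6≤11, i=3, swap(3,4) ⇒ [10, 5, 9, 6, 12, 3, 7, 11]
(after j=4) a = [10, 5, 9, 6, 12, 3, 7, 11]

[10, 5, 9, 6, 12, 3, 7, 11]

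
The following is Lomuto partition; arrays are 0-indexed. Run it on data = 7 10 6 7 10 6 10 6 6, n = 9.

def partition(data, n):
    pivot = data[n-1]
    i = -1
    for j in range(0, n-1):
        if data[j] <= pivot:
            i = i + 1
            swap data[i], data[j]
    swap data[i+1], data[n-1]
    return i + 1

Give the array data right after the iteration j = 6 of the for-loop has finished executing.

6 6 7 7 10 10 10 6 6

pivot = data[8] = 6; i = -1
j=0: data[0]=7 > 6 → no swap
j=1: data[1]=10 > 6 → no swap
j=2: data[2]=6 ≤ 6 → i=0, swap data[0],data[2] → 6 10 7 7 10 6 10 6 6
j=3: data[3]=7 > 6 → no swap
j=4: data[4]=10 > 6 → no swap
j=5: data[5]=6 ≤ 6 → i=1, swap data[1],data[5] → 6 6 7 7 10 10 10 6 6
j=6: data[6]=10 > 6 → no swap
(after j=6) data = 6 6 7 7 10 10 10 6 6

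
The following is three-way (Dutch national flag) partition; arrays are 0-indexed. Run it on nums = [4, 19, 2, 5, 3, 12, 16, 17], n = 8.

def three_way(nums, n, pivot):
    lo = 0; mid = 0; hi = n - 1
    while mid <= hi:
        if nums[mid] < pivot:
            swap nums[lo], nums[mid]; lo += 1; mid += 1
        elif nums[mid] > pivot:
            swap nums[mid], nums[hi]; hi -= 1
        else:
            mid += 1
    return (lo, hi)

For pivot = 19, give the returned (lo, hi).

pivot = 19; lo=0, mid=0, hi=7
nums[mid]=4<19: swap nums[0],nums[0]; lo=1,mid=1 → [4, 19, 2, 5, 3, 12, 16, 17]
nums[mid]=19=19: mid=2
nums[mid]=2<19: swap nums[1],nums[2]; lo=2,mid=3 → [4, 2, 19, 5, 3, 12, 16, 17]
nums[mid]=5<19: swap nums[2],nums[3]; lo=3,mid=4 → [4, 2, 5, 19, 3, 12, 16, 17]
nums[mid]=3<19: swap nums[3],nums[4]; lo=4,mid=5 → [4, 2, 5, 3, 19, 12, 16, 17]
nums[mid]=12<19: swap nums[4],nums[5]; lo=5,mid=6 → [4, 2, 5, 3, 12, 19, 16, 17]
nums[mid]=16<19: swap nums[5],nums[6]; lo=6,mid=7 → [4, 2, 5, 3, 12, 16, 19, 17]
nums[mid]=17<19: swap nums[6],nums[7]; lo=7,mid=8 → [4, 2, 5, 3, 12, 16, 17, 19]
end: lo=7, hi=7; nums = [4, 2, 5, 3, 12, 16, 17, 19]

(7, 7)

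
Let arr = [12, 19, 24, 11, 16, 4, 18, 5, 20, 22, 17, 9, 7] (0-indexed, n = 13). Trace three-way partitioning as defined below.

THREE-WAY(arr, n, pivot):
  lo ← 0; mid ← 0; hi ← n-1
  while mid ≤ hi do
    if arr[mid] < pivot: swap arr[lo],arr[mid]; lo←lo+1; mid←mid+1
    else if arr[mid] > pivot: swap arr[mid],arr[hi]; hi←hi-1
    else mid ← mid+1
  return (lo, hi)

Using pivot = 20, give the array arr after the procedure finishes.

[12, 19, 7, 11, 16, 4, 18, 5, 9, 17, 20, 22, 24]

pivot = 20; lo=0, mid=0, hi=12
arr[mid]=12<20: swap arr[0],arr[0]; lo=1,mid=1 → [12, 19, 24, 11, 16, 4, 18, 5, 20, 22, 17, 9, 7]
arr[mid]=19<20: swap arr[1],arr[1]; lo=2,mid=2 → [12, 19, 24, 11, 16, 4, 18, 5, 20, 22, 17, 9, 7]
arr[mid]=24>20: swap arr[2],arr[12]; hi=11 → [12, 19, 7, 11, 16, 4, 18, 5, 20, 22, 17, 9, 24]
arr[mid]=7<20: swap arr[2],arr[2]; lo=3,mid=3 → [12, 19, 7, 11, 16, 4, 18, 5, 20, 22, 17, 9, 24]
arr[mid]=11<20: swap arr[3],arr[3]; lo=4,mid=4 → [12, 19, 7, 11, 16, 4, 18, 5, 20, 22, 17, 9, 24]
arr[mid]=16<20: swap arr[4],arr[4]; lo=5,mid=5 → [12, 19, 7, 11, 16, 4, 18, 5, 20, 22, 17, 9, 24]
arr[mid]=4<20: swap arr[5],arr[5]; lo=6,mid=6 → [12, 19, 7, 11, 16, 4, 18, 5, 20, 22, 17, 9, 24]
arr[mid]=18<20: swap arr[6],arr[6]; lo=7,mid=7 → [12, 19, 7, 11, 16, 4, 18, 5, 20, 22, 17, 9, 24]
arr[mid]=5<20: swap arr[7],arr[7]; lo=8,mid=8 → [12, 19, 7, 11, 16, 4, 18, 5, 20, 22, 17, 9, 24]
arr[mid]=20=20: mid=9
arr[mid]=22>20: swap arr[9],arr[11]; hi=10 → [12, 19, 7, 11, 16, 4, 18, 5, 20, 9, 17, 22, 24]
arr[mid]=9<20: swap arr[8],arr[9]; lo=9,mid=10 → [12, 19, 7, 11, 16, 4, 18, 5, 9, 20, 17, 22, 24]
arr[mid]=17<20: swap arr[9],arr[10]; lo=10,mid=11 → [12, 19, 7, 11, 16, 4, 18, 5, 9, 17, 20, 22, 24]
end: lo=10, hi=10; arr = [12, 19, 7, 11, 16, 4, 18, 5, 9, 17, 20, 22, 24]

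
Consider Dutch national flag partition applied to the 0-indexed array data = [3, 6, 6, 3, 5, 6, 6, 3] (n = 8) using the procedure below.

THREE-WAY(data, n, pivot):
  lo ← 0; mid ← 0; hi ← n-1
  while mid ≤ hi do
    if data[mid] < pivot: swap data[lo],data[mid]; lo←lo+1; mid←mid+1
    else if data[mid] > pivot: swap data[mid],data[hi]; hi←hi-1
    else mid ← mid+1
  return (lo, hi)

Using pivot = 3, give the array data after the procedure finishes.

pivot = 3; lo=0, mid=0, hi=7
data[mid]=3=3: mid=1
data[mid]=6>3: swap data[1],data[7]; hi=6 → [3, 3, 6, 3, 5, 6, 6, 6]
data[mid]=3=3: mid=2
data[mid]=6>3: swap data[2],data[6]; hi=5 → [3, 3, 6, 3, 5, 6, 6, 6]
data[mid]=6>3: swap data[2],data[5]; hi=4 → [3, 3, 6, 3, 5, 6, 6, 6]
data[mid]=6>3: swap data[2],data[4]; hi=3 → [3, 3, 5, 3, 6, 6, 6, 6]
data[mid]=5>3: swap data[2],data[3]; hi=2 → [3, 3, 3, 5, 6, 6, 6, 6]
data[mid]=3=3: mid=3
end: lo=0, hi=2; data = [3, 3, 3, 5, 6, 6, 6, 6]

[3, 3, 3, 5, 6, 6, 6, 6]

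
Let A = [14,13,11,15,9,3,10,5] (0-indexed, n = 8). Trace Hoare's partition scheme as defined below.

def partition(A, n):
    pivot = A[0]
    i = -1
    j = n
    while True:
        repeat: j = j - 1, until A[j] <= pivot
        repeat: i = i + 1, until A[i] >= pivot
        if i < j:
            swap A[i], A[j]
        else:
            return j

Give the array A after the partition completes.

pivot=14
j stops at 7 (5), i stops at 0 (14); swap ⇒ [5,13,11,15,9,3,10,14]
j stops at 6 (10), i stops at 3 (15); swap ⇒ [5,13,11,10,9,3,15,14]
j stops at 5, i stops at 6; i≥j ⇒ return 5. A=[5,13,11,10,9,3,15,14]

[5,13,11,10,9,3,15,14]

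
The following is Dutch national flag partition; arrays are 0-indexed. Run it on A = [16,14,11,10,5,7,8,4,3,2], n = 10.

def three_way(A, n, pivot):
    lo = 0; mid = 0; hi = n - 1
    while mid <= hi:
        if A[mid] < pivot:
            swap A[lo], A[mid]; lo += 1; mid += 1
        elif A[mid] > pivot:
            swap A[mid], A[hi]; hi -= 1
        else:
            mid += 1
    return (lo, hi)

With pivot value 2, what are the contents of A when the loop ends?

lo=0 mid=0 hi=9
16>2: swap(0,9), hi=8 ⇒ [2,14,11,10,5,7,8,4,3,16]
2=2: mid=1
14>2: swap(1,8), hi=7 ⇒ [2,3,11,10,5,7,8,4,14,16]
3>2: swap(1,7), hi=6 ⇒ [2,4,11,10,5,7,8,3,14,16]
4>2: swap(1,6), hi=5 ⇒ [2,8,11,10,5,7,4,3,14,16]
8>2: swap(1,5), hi=4 ⇒ [2,7,11,10,5,8,4,3,14,16]
7>2: swap(1,4), hi=3 ⇒ [2,5,11,10,7,8,4,3,14,16]
5>2: swap(1,3), hi=2 ⇒ [2,10,11,5,7,8,4,3,14,16]
10>2: swap(1,2), hi=1 ⇒ [2,11,10,5,7,8,4,3,14,16]
11>2: swap(1,1), hi=0 ⇒ [2,11,10,5,7,8,4,3,14,16]
done. lo=0 hi=0; A=[2,11,10,5,7,8,4,3,14,16]

[2,11,10,5,7,8,4,3,14,16]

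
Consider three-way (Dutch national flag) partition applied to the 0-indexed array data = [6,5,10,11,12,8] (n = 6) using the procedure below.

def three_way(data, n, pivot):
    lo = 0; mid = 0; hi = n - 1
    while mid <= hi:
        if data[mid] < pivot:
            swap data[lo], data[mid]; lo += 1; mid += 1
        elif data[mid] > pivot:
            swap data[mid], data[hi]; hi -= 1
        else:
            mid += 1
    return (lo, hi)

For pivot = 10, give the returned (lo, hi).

(3, 3)

lo=0 mid=0 hi=5
6<10: swap(0,0), lo=1 mid=1 ⇒ [6,5,10,11,12,8]
5<10: swap(1,1), lo=2 mid=2 ⇒ [6,5,10,11,12,8]
10=10: mid=3
11>10: swap(3,5), hi=4 ⇒ [6,5,10,8,12,11]
8<10: swap(2,3), lo=3 mid=4 ⇒ [6,5,8,10,12,11]
12>10: swap(4,4), hi=3 ⇒ [6,5,8,10,12,11]
done. lo=3 hi=3; data=[6,5,8,10,12,11]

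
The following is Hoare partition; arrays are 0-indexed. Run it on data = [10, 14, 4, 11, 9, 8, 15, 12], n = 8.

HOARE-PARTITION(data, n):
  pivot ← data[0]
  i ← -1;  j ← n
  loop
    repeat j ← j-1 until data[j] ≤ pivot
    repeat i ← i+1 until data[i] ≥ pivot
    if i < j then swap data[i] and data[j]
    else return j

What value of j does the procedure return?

pivot = data[0] = 10; i = -1, j = 8
j→5 (data[5]=8≤10), i→0 (data[0]=10≥10); i<j, swap → [8, 14, 4, 11, 9, 10, 15, 12]
j→4 (data[4]=9≤10), i→1 (data[1]=14≥10); i<j, swap → [8, 9, 4, 11, 14, 10, 15, 12]
j→2, i→3; i≥j, return j=2. data = [8, 9, 4, 11, 14, 10, 15, 12]

2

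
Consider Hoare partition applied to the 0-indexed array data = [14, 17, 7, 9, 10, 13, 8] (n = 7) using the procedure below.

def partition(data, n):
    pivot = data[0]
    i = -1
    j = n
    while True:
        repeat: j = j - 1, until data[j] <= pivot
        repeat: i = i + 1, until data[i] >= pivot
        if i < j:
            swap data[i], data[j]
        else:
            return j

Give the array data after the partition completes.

[8, 13, 7, 9, 10, 17, 14]

pivot=14
j stops at 6 (8), i stops at 0 (14); swap ⇒ [8, 17, 7, 9, 10, 13, 14]
j stops at 5 (13), i stops at 1 (17); swap ⇒ [8, 13, 7, 9, 10, 17, 14]
j stops at 4, i stops at 5; i≥j ⇒ return 4. data=[8, 13, 7, 9, 10, 17, 14]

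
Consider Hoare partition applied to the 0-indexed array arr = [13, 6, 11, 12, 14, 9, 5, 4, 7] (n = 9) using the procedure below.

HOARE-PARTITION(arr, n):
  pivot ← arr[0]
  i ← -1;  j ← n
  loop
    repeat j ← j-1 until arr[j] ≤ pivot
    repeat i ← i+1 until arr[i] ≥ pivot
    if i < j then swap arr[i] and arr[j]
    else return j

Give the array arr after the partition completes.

pivot = arr[0] = 13; i = -1, j = 9
j→8 (arr[8]=7≤13), i→0 (arr[0]=13≥13); i<j, swap → [7, 6, 11, 12, 14, 9, 5, 4, 13]
j→7 (arr[7]=4≤13), i→4 (arr[4]=14≥13); i<j, swap → [7, 6, 11, 12, 4, 9, 5, 14, 13]
j→6, i→7; i≥j, return j=6. arr = [7, 6, 11, 12, 4, 9, 5, 14, 13]

[7, 6, 11, 12, 4, 9, 5, 14, 13]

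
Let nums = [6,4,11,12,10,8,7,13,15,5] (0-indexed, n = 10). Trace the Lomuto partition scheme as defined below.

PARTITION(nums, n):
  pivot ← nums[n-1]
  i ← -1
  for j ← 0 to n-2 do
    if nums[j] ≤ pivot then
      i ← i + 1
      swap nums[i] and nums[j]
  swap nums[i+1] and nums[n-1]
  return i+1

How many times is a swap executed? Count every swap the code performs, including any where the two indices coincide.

2

pivot = nums[9] = 5; i = -1
j=0: nums[0]=6 > 5 → no swap
j=1: nums[1]=4 ≤ 5 → i=0, swap nums[0],nums[1] → [4,6,11,12,10,8,7,13,15,5]
j=2: nums[2]=11 > 5 → no swap
j=3: nums[3]=12 > 5 → no swap
j=4: nums[4]=10 > 5 → no swap
j=5: nums[5]=8 > 5 → no swap
j=6: nums[6]=7 > 5 → no swap
j=7: nums[7]=13 > 5 → no swap
j=8: nums[8]=15 > 5 → no swap
final swap nums[1],nums[9] → [4,5,11,12,10,8,7,13,15,6]; return 1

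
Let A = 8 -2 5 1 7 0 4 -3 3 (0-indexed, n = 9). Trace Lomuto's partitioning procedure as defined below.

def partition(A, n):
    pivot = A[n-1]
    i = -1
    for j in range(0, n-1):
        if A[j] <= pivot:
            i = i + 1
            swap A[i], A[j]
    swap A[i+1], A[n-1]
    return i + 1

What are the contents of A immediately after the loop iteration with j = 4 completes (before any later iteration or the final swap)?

-2 1 5 8 7 0 4 -3 3

pivot = A[8] = 3; i = -1
j=0: A[0]=8 > 3 → no swap
j=1: A[1]=-2 ≤ 3 → i=0, swap A[0],A[1] → -2 8 5 1 7 0 4 -3 3
j=2: A[2]=5 > 3 → no swap
j=3: A[3]=1 ≤ 3 → i=1, swap A[1],A[3] → -2 1 5 8 7 0 4 -3 3
j=4: A[4]=7 > 3 → no swap
(after j=4) A = -2 1 5 8 7 0 4 -3 3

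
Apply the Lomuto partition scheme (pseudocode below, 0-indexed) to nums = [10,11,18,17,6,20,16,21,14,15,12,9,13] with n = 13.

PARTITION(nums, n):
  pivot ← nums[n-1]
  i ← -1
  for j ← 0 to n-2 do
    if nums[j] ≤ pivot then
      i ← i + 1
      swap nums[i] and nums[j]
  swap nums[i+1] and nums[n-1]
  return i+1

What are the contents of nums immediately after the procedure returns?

pivot=13, i=-1
j=0: 10≤13, i=0, swap(0,0) ⇒ [10,11,18,17,6,20,16,21,14,15,12,9,13]
j=1: 11≤13, i=1, swap(1,1) ⇒ [10,11,18,17,6,20,16,21,14,15,12,9,13]
j=2: 18>13, skip
j=3: 17>13, skip
j=4: 6≤13, i=2, swap(2,4) ⇒ [10,11,6,17,18,20,16,21,14,15,12,9,13]
j=5: 20>13, skip
j=6: 16>13, skip
j=7: 21>13, skip
j=8: 14>13, skip
j=9: 15>13, skip
j=10: 12≤13, i=3, swap(3,10) ⇒ [10,11,6,12,18,20,16,21,14,15,17,9,13]
j=11: 9≤13, i=4, swap(4,11) ⇒ [10,11,6,12,9,20,16,21,14,15,17,18,13]
swap(5,12) ⇒ [10,11,6,12,9,13,16,21,14,15,17,18,20]; return 5

[10,11,6,12,9,13,16,21,14,15,17,18,20]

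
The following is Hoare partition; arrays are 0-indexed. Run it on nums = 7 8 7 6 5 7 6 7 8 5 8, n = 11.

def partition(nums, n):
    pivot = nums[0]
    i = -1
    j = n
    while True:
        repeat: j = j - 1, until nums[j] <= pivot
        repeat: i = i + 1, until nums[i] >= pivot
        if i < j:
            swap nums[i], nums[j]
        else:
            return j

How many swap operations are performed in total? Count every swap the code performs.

pivot = nums[0] = 7; i = -1, j = 11
j→9 (nums[9]=5≤7), i→0 (nums[0]=7≥7); i<j, swap → 5 8 7 6 5 7 6 7 8 7 8
j→7 (nums[7]=7≤7), i→1 (nums[1]=8≥7); i<j, swap → 5 7 7 6 5 7 6 8 8 7 8
j→6 (nums[6]=6≤7), i→2 (nums[2]=7≥7); i<j, swap → 5 7 6 6 5 7 7 8 8 7 8
j→5, i→5; i≥j, return j=5. nums = 5 7 6 6 5 7 7 8 8 7 8

3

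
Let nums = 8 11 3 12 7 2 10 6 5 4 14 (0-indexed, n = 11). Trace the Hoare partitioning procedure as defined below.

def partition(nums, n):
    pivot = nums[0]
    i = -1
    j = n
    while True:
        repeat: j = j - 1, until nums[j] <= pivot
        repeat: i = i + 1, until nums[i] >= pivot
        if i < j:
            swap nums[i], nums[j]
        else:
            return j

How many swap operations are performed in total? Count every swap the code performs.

3

pivot = nums[0] = 8; i = -1, j = 11
j→9 (nums[9]=4≤8), i→0 (nums[0]=8≥8); i<j, swap → 4 11 3 12 7 2 10 6 5 8 14
j→8 (nums[8]=5≤8), i→1 (nums[1]=11≥8); i<j, swap → 4 5 3 12 7 2 10 6 11 8 14
j→7 (nums[7]=6≤8), i→3 (nums[3]=12≥8); i<j, swap → 4 5 3 6 7 2 10 12 11 8 14
j→5, i→6; i≥j, return j=5. nums = 4 5 3 6 7 2 10 12 11 8 14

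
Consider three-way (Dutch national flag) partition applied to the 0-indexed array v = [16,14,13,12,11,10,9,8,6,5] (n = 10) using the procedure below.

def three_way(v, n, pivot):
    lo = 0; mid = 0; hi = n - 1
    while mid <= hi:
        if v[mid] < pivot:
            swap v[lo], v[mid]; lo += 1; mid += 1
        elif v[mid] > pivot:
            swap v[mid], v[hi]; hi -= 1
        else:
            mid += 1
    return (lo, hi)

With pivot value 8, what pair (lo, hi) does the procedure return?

(2, 2)

lo=0 mid=0 hi=9
16>8: swap(0,9), hi=8 ⇒ [5,14,13,12,11,10,9,8,6,16]
5<8: swap(0,0), lo=1 mid=1 ⇒ [5,14,13,12,11,10,9,8,6,16]
14>8: swap(1,8), hi=7 ⇒ [5,6,13,12,11,10,9,8,14,16]
6<8: swap(1,1), lo=2 mid=2 ⇒ [5,6,13,12,11,10,9,8,14,16]
13>8: swap(2,7), hi=6 ⇒ [5,6,8,12,11,10,9,13,14,16]
8=8: mid=3
12>8: swap(3,6), hi=5 ⇒ [5,6,8,9,11,10,12,13,14,16]
9>8: swap(3,5), hi=4 ⇒ [5,6,8,10,11,9,12,13,14,16]
10>8: swap(3,4), hi=3 ⇒ [5,6,8,11,10,9,12,13,14,16]
11>8: swap(3,3), hi=2 ⇒ [5,6,8,11,10,9,12,13,14,16]
done. lo=2 hi=2; v=[5,6,8,11,10,9,12,13,14,16]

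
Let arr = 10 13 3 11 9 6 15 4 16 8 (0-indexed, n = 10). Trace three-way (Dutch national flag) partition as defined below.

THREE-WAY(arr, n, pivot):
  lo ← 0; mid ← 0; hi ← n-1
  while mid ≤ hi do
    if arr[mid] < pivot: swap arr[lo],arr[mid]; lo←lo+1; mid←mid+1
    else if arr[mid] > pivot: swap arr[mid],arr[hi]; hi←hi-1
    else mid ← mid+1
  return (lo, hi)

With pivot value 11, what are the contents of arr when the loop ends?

lo=0 mid=0 hi=9
10<11: swap(0,0), lo=1 mid=1 ⇒ 10 13 3 11 9 6 15 4 16 8
13>11: swap(1,9), hi=8 ⇒ 10 8 3 11 9 6 15 4 16 13
8<11: swap(1,1), lo=2 mid=2 ⇒ 10 8 3 11 9 6 15 4 16 13
3<11: swap(2,2), lo=3 mid=3 ⇒ 10 8 3 11 9 6 15 4 16 13
11=11: mid=4
9<11: swap(3,4), lo=4 mid=5 ⇒ 10 8 3 9 11 6 15 4 16 13
6<11: swap(4,5), lo=5 mid=6 ⇒ 10 8 3 9 6 11 15 4 16 13
15>11: swap(6,8), hi=7 ⇒ 10 8 3 9 6 11 16 4 15 13
16>11: swap(6,7), hi=6 ⇒ 10 8 3 9 6 11 4 16 15 13
4<11: swap(5,6), lo=6 mid=7 ⇒ 10 8 3 9 6 4 11 16 15 13
done. lo=6 hi=6; arr=10 8 3 9 6 4 11 16 15 13

10 8 3 9 6 4 11 16 15 13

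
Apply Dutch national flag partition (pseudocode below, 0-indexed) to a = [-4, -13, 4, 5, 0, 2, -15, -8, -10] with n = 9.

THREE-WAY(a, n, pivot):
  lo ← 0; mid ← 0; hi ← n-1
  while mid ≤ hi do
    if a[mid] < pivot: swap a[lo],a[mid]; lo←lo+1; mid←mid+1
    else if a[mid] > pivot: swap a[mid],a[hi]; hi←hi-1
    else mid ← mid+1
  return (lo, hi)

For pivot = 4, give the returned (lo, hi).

(7, 7)

pivot = 4; lo=0, mid=0, hi=8
a[mid]=-4<4: swap a[0],a[0]; lo=1,mid=1 → [-4, -13, 4, 5, 0, 2, -15, -8, -10]
a[mid]=-13<4: swap a[1],a[1]; lo=2,mid=2 → [-4, -13, 4, 5, 0, 2, -15, -8, -10]
a[mid]=4=4: mid=3
a[mid]=5>4: swap a[3],a[8]; hi=7 → [-4, -13, 4, -10, 0, 2, -15, -8, 5]
a[mid]=-10<4: swap a[2],a[3]; lo=3,mid=4 → [-4, -13, -10, 4, 0, 2, -15, -8, 5]
a[mid]=0<4: swap a[3],a[4]; lo=4,mid=5 → [-4, -13, -10, 0, 4, 2, -15, -8, 5]
a[mid]=2<4: swap a[4],a[5]; lo=5,mid=6 → [-4, -13, -10, 0, 2, 4, -15, -8, 5]
a[mid]=-15<4: swap a[5],a[6]; lo=6,mid=7 → [-4, -13, -10, 0, 2, -15, 4, -8, 5]
a[mid]=-8<4: swap a[6],a[7]; lo=7,mid=8 → [-4, -13, -10, 0, 2, -15, -8, 4, 5]
end: lo=7, hi=7; a = [-4, -13, -10, 0, 2, -15, -8, 4, 5]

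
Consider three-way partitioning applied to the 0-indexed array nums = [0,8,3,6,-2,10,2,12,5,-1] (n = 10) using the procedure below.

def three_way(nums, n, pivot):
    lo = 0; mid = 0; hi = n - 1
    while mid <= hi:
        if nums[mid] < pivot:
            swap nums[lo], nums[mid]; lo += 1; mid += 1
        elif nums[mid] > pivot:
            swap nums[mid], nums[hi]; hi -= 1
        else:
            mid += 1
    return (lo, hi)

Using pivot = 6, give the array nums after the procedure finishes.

pivot = 6; lo=0, mid=0, hi=9
nums[mid]=0<6: swap nums[0],nums[0]; lo=1,mid=1 → [0,8,3,6,-2,10,2,12,5,-1]
nums[mid]=8>6: swap nums[1],nums[9]; hi=8 → [0,-1,3,6,-2,10,2,12,5,8]
nums[mid]=-1<6: swap nums[1],nums[1]; lo=2,mid=2 → [0,-1,3,6,-2,10,2,12,5,8]
nums[mid]=3<6: swap nums[2],nums[2]; lo=3,mid=3 → [0,-1,3,6,-2,10,2,12,5,8]
nums[mid]=6=6: mid=4
nums[mid]=-2<6: swap nums[3],nums[4]; lo=4,mid=5 → [0,-1,3,-2,6,10,2,12,5,8]
nums[mid]=10>6: swap nums[5],nums[8]; hi=7 → [0,-1,3,-2,6,5,2,12,10,8]
nums[mid]=5<6: swap nums[4],nums[5]; lo=5,mid=6 → [0,-1,3,-2,5,6,2,12,10,8]
nums[mid]=2<6: swap nums[5],nums[6]; lo=6,mid=7 → [0,-1,3,-2,5,2,6,12,10,8]
nums[mid]=12>6: swap nums[7],nums[7]; hi=6 → [0,-1,3,-2,5,2,6,12,10,8]
end: lo=6, hi=6; nums = [0,-1,3,-2,5,2,6,12,10,8]

[0,-1,3,-2,5,2,6,12,10,8]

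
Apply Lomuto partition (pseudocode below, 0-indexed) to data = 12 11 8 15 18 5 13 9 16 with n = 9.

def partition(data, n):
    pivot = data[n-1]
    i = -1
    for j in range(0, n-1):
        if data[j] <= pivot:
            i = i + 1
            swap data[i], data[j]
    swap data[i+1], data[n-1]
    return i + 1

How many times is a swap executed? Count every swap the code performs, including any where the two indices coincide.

8

pivot=16, i=-1
j=0: 12≤16, i=0, swap(0,0) ⇒ 12 11 8 15 18 5 13 9 16
j=1: 11≤16, i=1, swap(1,1) ⇒ 12 11 8 15 18 5 13 9 16
j=2: 8≤16, i=2, swap(2,2) ⇒ 12 11 8 15 18 5 13 9 16
j=3: 15≤16, i=3, swap(3,3) ⇒ 12 11 8 15 18 5 13 9 16
j=4: 18>16, skip
j=5: 5≤16, i=4, swap(4,5) ⇒ 12 11 8 15 5 18 13 9 16
j=6: 13≤16, i=5, swap(5,6) ⇒ 12 11 8 15 5 13 18 9 16
j=7: 9≤16, i=6, swap(6,7) ⇒ 12 11 8 15 5 13 9 18 16
swap(7,8) ⇒ 12 11 8 15 5 13 9 16 18; return 7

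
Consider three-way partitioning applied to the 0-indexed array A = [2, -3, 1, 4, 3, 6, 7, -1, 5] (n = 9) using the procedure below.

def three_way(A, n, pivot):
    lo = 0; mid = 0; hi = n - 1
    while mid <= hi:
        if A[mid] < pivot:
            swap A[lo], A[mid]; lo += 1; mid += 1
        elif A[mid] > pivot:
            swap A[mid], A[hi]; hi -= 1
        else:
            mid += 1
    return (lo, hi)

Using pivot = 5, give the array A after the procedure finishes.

pivot = 5; lo=0, mid=0, hi=8
A[mid]=2<5: swap A[0],A[0]; lo=1,mid=1 → [2, -3, 1, 4, 3, 6, 7, -1, 5]
A[mid]=-3<5: swap A[1],A[1]; lo=2,mid=2 → [2, -3, 1, 4, 3, 6, 7, -1, 5]
A[mid]=1<5: swap A[2],A[2]; lo=3,mid=3 → [2, -3, 1, 4, 3, 6, 7, -1, 5]
A[mid]=4<5: swap A[3],A[3]; lo=4,mid=4 → [2, -3, 1, 4, 3, 6, 7, -1, 5]
A[mid]=3<5: swap A[4],A[4]; lo=5,mid=5 → [2, -3, 1, 4, 3, 6, 7, -1, 5]
A[mid]=6>5: swap A[5],A[8]; hi=7 → [2, -3, 1, 4, 3, 5, 7, -1, 6]
A[mid]=5=5: mid=6
A[mid]=7>5: swap A[6],A[7]; hi=6 → [2, -3, 1, 4, 3, 5, -1, 7, 6]
A[mid]=-1<5: swap A[5],A[6]; lo=6,mid=7 → [2, -3, 1, 4, 3, -1, 5, 7, 6]
end: lo=6, hi=6; A = [2, -3, 1, 4, 3, -1, 5, 7, 6]

[2, -3, 1, 4, 3, -1, 5, 7, 6]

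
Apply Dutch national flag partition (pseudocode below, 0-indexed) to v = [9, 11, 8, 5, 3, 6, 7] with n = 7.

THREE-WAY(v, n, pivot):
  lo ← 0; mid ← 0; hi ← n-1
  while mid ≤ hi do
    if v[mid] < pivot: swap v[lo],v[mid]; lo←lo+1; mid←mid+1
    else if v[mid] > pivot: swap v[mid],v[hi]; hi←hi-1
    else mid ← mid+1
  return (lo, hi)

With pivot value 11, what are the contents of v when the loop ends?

[9, 8, 5, 3, 6, 7, 11]

pivot = 11; lo=0, mid=0, hi=6
v[mid]=9<11: swap v[0],v[0]; lo=1,mid=1 → [9, 11, 8, 5, 3, 6, 7]
v[mid]=11=11: mid=2
v[mid]=8<11: swap v[1],v[2]; lo=2,mid=3 → [9, 8, 11, 5, 3, 6, 7]
v[mid]=5<11: swap v[2],v[3]; lo=3,mid=4 → [9, 8, 5, 11, 3, 6, 7]
v[mid]=3<11: swap v[3],v[4]; lo=4,mid=5 → [9, 8, 5, 3, 11, 6, 7]
v[mid]=6<11: swap v[4],v[5]; lo=5,mid=6 → [9, 8, 5, 3, 6, 11, 7]
v[mid]=7<11: swap v[5],v[6]; lo=6,mid=7 → [9, 8, 5, 3, 6, 7, 11]
end: lo=6, hi=6; v = [9, 8, 5, 3, 6, 7, 11]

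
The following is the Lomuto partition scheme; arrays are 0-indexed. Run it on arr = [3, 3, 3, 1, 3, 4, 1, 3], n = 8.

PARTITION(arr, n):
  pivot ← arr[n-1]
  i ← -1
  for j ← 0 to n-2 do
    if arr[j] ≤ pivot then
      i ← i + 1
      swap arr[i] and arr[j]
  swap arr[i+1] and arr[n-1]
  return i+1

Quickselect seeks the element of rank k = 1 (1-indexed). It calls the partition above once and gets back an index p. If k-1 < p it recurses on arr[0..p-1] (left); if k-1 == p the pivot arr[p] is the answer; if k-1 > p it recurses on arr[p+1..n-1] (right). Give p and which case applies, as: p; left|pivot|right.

6; left

pivot=3, i=-1
j=0: 3≤3, i=0, swap(0,0) ⇒ [3, 3, 3, 1, 3, 4, 1, 3]
j=1: 3≤3, i=1, swap(1,1) ⇒ [3, 3, 3, 1, 3, 4, 1, 3]
j=2: 3≤3, i=2, swap(2,2) ⇒ [3, 3, 3, 1, 3, 4, 1, 3]
j=3: 1≤3, i=3, swap(3,3) ⇒ [3, 3, 3, 1, 3, 4, 1, 3]
j=4: 3≤3, i=4, swap(4,4) ⇒ [3, 3, 3, 1, 3, 4, 1, 3]
j=5: 4>3, skip
j=6: 1≤3, i=5, swap(5,6) ⇒ [3, 3, 3, 1, 3, 1, 4, 3]
swap(6,7) ⇒ [3, 3, 3, 1, 3, 1, 3, 4]; return 6
p = 6; k-1 = 0 < 6 ⇒ left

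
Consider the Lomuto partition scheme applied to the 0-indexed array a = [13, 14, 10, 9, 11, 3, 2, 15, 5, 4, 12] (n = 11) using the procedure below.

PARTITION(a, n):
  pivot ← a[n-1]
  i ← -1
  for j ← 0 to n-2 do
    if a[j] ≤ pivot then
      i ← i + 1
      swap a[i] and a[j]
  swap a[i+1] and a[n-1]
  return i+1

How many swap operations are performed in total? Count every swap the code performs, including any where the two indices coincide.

8

pivot = a[10] = 12; i = -1
j=0: a[0]=13 > 12 → no swap
j=1: a[1]=14 > 12 → no swap
j=2: a[2]=10 ≤ 12 → i=0, swap a[0],a[2] → [10, 14, 13, 9, 11, 3, 2, 15, 5, 4, 12]
j=3: a[3]=9 ≤ 12 → i=1, swap a[1],a[3] → [10, 9, 13, 14, 11, 3, 2, 15, 5, 4, 12]
j=4: a[4]=11 ≤ 12 → i=2, swap a[2],a[4] → [10, 9, 11, 14, 13, 3, 2, 15, 5, 4, 12]
j=5: a[5]=3 ≤ 12 → i=3, swap a[3],a[5] → [10, 9, 11, 3, 13, 14, 2, 15, 5, 4, 12]
j=6: a[6]=2 ≤ 12 → i=4, swap a[4],a[6] → [10, 9, 11, 3, 2, 14, 13, 15, 5, 4, 12]
j=7: a[7]=15 > 12 → no swap
j=8: a[8]=5 ≤ 12 → i=5, swap a[5],a[8] → [10, 9, 11, 3, 2, 5, 13, 15, 14, 4, 12]
j=9: a[9]=4 ≤ 12 → i=6, swap a[6],a[9] → [10, 9, 11, 3, 2, 5, 4, 15, 14, 13, 12]
final swap a[7],a[10] → [10, 9, 11, 3, 2, 5, 4, 12, 14, 13, 15]; return 7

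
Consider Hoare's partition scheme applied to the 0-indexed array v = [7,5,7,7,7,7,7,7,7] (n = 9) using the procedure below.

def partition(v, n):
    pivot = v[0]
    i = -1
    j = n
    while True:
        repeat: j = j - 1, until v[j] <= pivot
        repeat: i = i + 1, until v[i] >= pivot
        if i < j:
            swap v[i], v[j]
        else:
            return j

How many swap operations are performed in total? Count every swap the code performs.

4

pivot=7
j stops at 8 (7), i stops at 0 (7); swap ⇒ [7,5,7,7,7,7,7,7,7]
j stops at 7 (7), i stops at 2 (7); swap ⇒ [7,5,7,7,7,7,7,7,7]
j stops at 6 (7), i stops at 3 (7); swap ⇒ [7,5,7,7,7,7,7,7,7]
j stops at 5 (7), i stops at 4 (7); swap ⇒ [7,5,7,7,7,7,7,7,7]
j stops at 4, i stops at 5; i≥j ⇒ return 4. v=[7,5,7,7,7,7,7,7,7]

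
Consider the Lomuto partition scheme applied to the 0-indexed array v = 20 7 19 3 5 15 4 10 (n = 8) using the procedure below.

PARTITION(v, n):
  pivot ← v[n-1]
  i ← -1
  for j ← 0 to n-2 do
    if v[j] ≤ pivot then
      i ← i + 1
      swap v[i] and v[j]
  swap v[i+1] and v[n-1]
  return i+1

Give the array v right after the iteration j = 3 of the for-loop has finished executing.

7 3 19 20 5 15 4 10

pivot=10, i=-1
j=0: 20>10, skip
j=1: 7≤10, i=0, swap(0,1) ⇒ 7 20 19 3 5 15 4 10
j=2: 19>10, skip
j=3: 3≤10, i=1, swap(1,3) ⇒ 7 3 19 20 5 15 4 10
(after j=3) v = 7 3 19 20 5 15 4 10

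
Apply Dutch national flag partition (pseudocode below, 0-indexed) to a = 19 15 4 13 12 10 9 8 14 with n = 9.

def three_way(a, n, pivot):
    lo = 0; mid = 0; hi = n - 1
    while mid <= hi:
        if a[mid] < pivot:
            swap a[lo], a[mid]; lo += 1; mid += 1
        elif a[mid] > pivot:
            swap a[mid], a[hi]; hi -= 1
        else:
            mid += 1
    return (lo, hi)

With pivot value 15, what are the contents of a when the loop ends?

14 4 13 12 10 9 8 15 19

pivot = 15; lo=0, mid=0, hi=8
a[mid]=19>15: swap a[0],a[8]; hi=7 → 14 15 4 13 12 10 9 8 19
a[mid]=14<15: swap a[0],a[0]; lo=1,mid=1 → 14 15 4 13 12 10 9 8 19
a[mid]=15=15: mid=2
a[mid]=4<15: swap a[1],a[2]; lo=2,mid=3 → 14 4 15 13 12 10 9 8 19
a[mid]=13<15: swap a[2],a[3]; lo=3,mid=4 → 14 4 13 15 12 10 9 8 19
a[mid]=12<15: swap a[3],a[4]; lo=4,mid=5 → 14 4 13 12 15 10 9 8 19
a[mid]=10<15: swap a[4],a[5]; lo=5,mid=6 → 14 4 13 12 10 15 9 8 19
a[mid]=9<15: swap a[5],a[6]; lo=6,mid=7 → 14 4 13 12 10 9 15 8 19
a[mid]=8<15: swap a[6],a[7]; lo=7,mid=8 → 14 4 13 12 10 9 8 15 19
end: lo=7, hi=7; a = 14 4 13 12 10 9 8 15 19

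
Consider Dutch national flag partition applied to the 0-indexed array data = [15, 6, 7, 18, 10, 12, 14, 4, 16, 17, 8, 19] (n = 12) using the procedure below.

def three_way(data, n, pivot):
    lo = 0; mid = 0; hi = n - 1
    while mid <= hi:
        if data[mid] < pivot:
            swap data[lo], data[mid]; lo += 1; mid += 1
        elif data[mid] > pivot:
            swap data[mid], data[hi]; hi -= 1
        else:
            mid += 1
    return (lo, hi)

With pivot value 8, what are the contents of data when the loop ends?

[6, 7, 4, 8, 12, 14, 10, 16, 17, 18, 19, 15]

pivot = 8; lo=0, mid=0, hi=11
data[mid]=15>8: swap data[0],data[11]; hi=10 → [19, 6, 7, 18, 10, 12, 14, 4, 16, 17, 8, 15]
data[mid]=19>8: swap data[0],data[10]; hi=9 → [8, 6, 7, 18, 10, 12, 14, 4, 16, 17, 19, 15]
data[mid]=8=8: mid=1
data[mid]=6<8: swap data[0],data[1]; lo=1,mid=2 → [6, 8, 7, 18, 10, 12, 14, 4, 16, 17, 19, 15]
data[mid]=7<8: swap data[1],data[2]; lo=2,mid=3 → [6, 7, 8, 18, 10, 12, 14, 4, 16, 17, 19, 15]
data[mid]=18>8: swap data[3],data[9]; hi=8 → [6, 7, 8, 17, 10, 12, 14, 4, 16, 18, 19, 15]
data[mid]=17>8: swap data[3],data[8]; hi=7 → [6, 7, 8, 16, 10, 12, 14, 4, 17, 18, 19, 15]
data[mid]=16>8: swap data[3],data[7]; hi=6 → [6, 7, 8, 4, 10, 12, 14, 16, 17, 18, 19, 15]
data[mid]=4<8: swap data[2],data[3]; lo=3,mid=4 → [6, 7, 4, 8, 10, 12, 14, 16, 17, 18, 19, 15]
data[mid]=10>8: swap data[4],data[6]; hi=5 → [6, 7, 4, 8, 14, 12, 10, 16, 17, 18, 19, 15]
data[mid]=14>8: swap data[4],data[5]; hi=4 → [6, 7, 4, 8, 12, 14, 10, 16, 17, 18, 19, 15]
data[mid]=12>8: swap data[4],data[4]; hi=3 → [6, 7, 4, 8, 12, 14, 10, 16, 17, 18, 19, 15]
end: lo=3, hi=3; data = [6, 7, 4, 8, 12, 14, 10, 16, 17, 18, 19, 15]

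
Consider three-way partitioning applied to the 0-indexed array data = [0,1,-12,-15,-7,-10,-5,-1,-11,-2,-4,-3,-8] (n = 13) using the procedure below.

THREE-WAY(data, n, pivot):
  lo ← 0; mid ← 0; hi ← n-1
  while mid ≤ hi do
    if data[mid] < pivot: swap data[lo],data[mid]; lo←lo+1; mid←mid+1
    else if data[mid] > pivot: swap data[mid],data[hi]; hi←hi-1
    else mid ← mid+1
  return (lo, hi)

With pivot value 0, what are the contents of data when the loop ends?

lo=0 mid=0 hi=12
0=0: mid=1
1>0: swap(1,12), hi=11 ⇒ [0,-8,-12,-15,-7,-10,-5,-1,-11,-2,-4,-3,1]
-8<0: swap(0,1), lo=1 mid=2 ⇒ [-8,0,-12,-15,-7,-10,-5,-1,-11,-2,-4,-3,1]
-12<0: swap(1,2), lo=2 mid=3 ⇒ [-8,-12,0,-15,-7,-10,-5,-1,-11,-2,-4,-3,1]
-15<0: swap(2,3), lo=3 mid=4 ⇒ [-8,-12,-15,0,-7,-10,-5,-1,-11,-2,-4,-3,1]
-7<0: swap(3,4), lo=4 mid=5 ⇒ [-8,-12,-15,-7,0,-10,-5,-1,-11,-2,-4,-3,1]
-10<0: swap(4,5), lo=5 mid=6 ⇒ [-8,-12,-15,-7,-10,0,-5,-1,-11,-2,-4,-3,1]
-5<0: swap(5,6), lo=6 mid=7 ⇒ [-8,-12,-15,-7,-10,-5,0,-1,-11,-2,-4,-3,1]
-1<0: swap(6,7), lo=7 mid=8 ⇒ [-8,-12,-15,-7,-10,-5,-1,0,-11,-2,-4,-3,1]
-11<0: swap(7,8), lo=8 mid=9 ⇒ [-8,-12,-15,-7,-10,-5,-1,-11,0,-2,-4,-3,1]
-2<0: swap(8,9), lo=9 mid=10 ⇒ [-8,-12,-15,-7,-10,-5,-1,-11,-2,0,-4,-3,1]
-4<0: swap(9,10), lo=10 mid=11 ⇒ [-8,-12,-15,-7,-10,-5,-1,-11,-2,-4,0,-3,1]
-3<0: swap(10,11), lo=11 mid=12 ⇒ [-8,-12,-15,-7,-10,-5,-1,-11,-2,-4,-3,0,1]
done. lo=11 hi=11; data=[-8,-12,-15,-7,-10,-5,-1,-11,-2,-4,-3,0,1]

[-8,-12,-15,-7,-10,-5,-1,-11,-2,-4,-3,0,1]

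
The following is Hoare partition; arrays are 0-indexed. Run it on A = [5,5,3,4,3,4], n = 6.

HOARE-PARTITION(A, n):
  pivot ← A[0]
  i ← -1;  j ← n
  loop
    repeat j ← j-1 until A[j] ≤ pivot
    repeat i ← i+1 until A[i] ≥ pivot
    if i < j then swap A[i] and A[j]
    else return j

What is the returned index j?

3

pivot = A[0] = 5; i = -1, j = 6
j→5 (A[5]=4≤5), i→0 (A[0]=5≥5); i<j, swap → [4,5,3,4,3,5]
j→4 (A[4]=3≤5), i→1 (A[1]=5≥5); i<j, swap → [4,3,3,4,5,5]
j→3, i→4; i≥j, return j=3. A = [4,3,3,4,5,5]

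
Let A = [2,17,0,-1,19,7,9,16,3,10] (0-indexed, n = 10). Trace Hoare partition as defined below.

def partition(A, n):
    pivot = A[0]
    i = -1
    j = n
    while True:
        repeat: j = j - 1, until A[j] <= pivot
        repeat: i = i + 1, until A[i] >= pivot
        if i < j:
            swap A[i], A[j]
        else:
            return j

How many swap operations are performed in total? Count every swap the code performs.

2

pivot=2
j stops at 3 (-1), i stops at 0 (2); swap ⇒ [-1,17,0,2,19,7,9,16,3,10]
j stops at 2 (0), i stops at 1 (17); swap ⇒ [-1,0,17,2,19,7,9,16,3,10]
j stops at 1, i stops at 2; i≥j ⇒ return 1. A=[-1,0,17,2,19,7,9,16,3,10]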